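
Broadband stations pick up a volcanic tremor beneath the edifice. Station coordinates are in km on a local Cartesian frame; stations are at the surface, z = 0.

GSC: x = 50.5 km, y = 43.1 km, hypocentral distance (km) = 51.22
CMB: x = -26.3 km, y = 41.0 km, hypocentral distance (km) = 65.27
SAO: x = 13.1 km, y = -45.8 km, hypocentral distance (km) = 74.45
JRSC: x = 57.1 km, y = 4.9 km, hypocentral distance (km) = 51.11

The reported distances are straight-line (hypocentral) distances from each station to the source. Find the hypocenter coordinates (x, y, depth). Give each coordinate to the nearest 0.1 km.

Each station gives a sphere (x−x_i)² + (y−y_i)² + z² = d_i² (stations at z=0).
Subtracting the GSC sphere from CMB and SAO: z² cancels, leaving linear equations in x and y:
-153.6 x − 4.2 y = -3671.85
-74.8 x − 177.8 y = -5057.92
Solving: x ≈ 23.397, y ≈ 18.604 km (keep extra digits for the depth step; rounded: 23.4, 18.6).
Then from the GSC sphere: z² = 51.22² − (x − 50.5)² − (y − 43.1)² with x = 23.397, y = 18.604, so z ≈ 35.901 ≈ 35.9 km.
Check against JRSC (with the unrounded solution): distance 51.11 ≈ 51.11 km. ✓

x ≈ 23.4 km, y ≈ 18.6 km, depth ≈ 35.9 km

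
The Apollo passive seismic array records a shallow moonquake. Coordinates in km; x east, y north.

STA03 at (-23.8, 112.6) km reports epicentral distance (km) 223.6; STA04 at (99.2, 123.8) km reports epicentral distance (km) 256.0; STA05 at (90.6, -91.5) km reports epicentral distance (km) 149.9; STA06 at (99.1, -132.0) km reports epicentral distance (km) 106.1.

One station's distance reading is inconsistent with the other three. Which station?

Solve using three stations at a time. Using STA03, STA04, STA06 (subtract circle equations pairwise → linear system) gives (x, y) ≈ (-4.7, -110.2).
Distances from that point to each station vs reported:
  STA03: calculated 223.6 vs reported 223.6 → residual 0.0 km
  STA04: calculated 256.0 vs reported 256.0 → residual 0.0 km
  STA05: calculated 97.1 vs reported 149.9 → residual 52.8 km
  STA06: calculated 106.0 vs reported 106.1 → residual 0.1 km
STA03, STA04, STA06 are mutually consistent (residuals ≈ 0); STA05 is off by 52.8 km.

STA05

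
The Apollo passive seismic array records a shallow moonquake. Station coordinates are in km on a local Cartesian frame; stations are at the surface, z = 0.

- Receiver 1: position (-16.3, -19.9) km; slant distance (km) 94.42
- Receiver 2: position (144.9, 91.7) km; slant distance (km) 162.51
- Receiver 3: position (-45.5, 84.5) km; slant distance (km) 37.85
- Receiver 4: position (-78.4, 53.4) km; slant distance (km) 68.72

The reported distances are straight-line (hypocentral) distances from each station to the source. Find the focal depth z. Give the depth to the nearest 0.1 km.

depth ≈ 19.4 km

Each station gives a sphere (x−x_i)² + (y−y_i)² + z² = d_i² (stations at z=0).
Subtracting the Receiver 1 sphere from Receiver 2 and Receiver 3: z² cancels, leaving linear equations in x and y:
322.4 x + 223.2 y = 11248.84
-58.4 x + 208.8 y = 16031.31
Solving: x ≈ -15.301, y ≈ 72.499 km (keep extra digits for the depth step; rounded: -15.3, 72.5).
Then from the Receiver 1 sphere: z² = 94.42² − (x + 16.3)² − (y + 19.9)² with x = -15.301, y = 72.499, so z ≈ 19.405 ≈ 19.4 km.
Check against Receiver 4 (with the unrounded solution): distance 68.72 ≈ 68.72 km. ✓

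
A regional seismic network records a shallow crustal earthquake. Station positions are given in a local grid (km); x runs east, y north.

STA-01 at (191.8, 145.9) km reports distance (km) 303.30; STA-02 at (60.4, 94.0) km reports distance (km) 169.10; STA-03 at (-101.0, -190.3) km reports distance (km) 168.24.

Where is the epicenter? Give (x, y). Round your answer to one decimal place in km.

Circle about each station: (x − 191.8)² + (y − 145.9)² = 303.30²; (x − 60.4)² + (y − 94.0)² = 169.10²; (x + 101.0)² + (y + 190.3)² = 168.24².
Subtracting the STA-01 equation from the STA-02 and STA-03 equations removes the quadratic terms:
-262.8 x − 103.8 y = 17806.19
-585.6 x − 672.4 y = 52027.23
Solving the 2×2 system: x ≈ -56.7, y ≈ -28.0 km.

-56.7 km east, -28.0 km north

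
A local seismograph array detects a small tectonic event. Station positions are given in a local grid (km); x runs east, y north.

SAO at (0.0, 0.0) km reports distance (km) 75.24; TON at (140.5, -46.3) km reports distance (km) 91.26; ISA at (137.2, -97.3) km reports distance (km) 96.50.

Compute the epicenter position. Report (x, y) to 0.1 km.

Circle about each station: x² + y² = 75.24²; (x − 140.5)² + (y + 46.3)² = 91.26²; (x − 137.2)² + (y + 97.3)² = 96.50².
Subtracting the SAO equation from the TON and ISA equations removes the quadratic terms:
281.0 x − 92.6 y = 19216.61
274.4 x − 194.6 y = 24639.94
Solving the 2×2 system: x ≈ 49.8, y ≈ -56.4 km.
Check against SAO (with the unrounded x, y): √(x²+y²) = 75.24 ≈ 75.24 km. ✓

x ≈ 49.8 km, y ≈ -56.4 km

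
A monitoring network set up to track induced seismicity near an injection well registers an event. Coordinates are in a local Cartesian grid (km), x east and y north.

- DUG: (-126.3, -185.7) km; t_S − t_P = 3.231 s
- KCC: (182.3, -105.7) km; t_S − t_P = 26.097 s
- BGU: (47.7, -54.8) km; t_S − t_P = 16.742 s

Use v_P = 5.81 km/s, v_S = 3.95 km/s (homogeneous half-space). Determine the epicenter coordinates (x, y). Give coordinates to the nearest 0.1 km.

Distance from S−P lag: d = Δt · v_P v_S / (v_P − v_S) = Δt · (5.81·3.95)/(5.81−3.95) ≈ 12.3384·Δt.
So d_DUG = 39.87, d_KCC = 322.00, d_BGU = 206.57 km.
Circle about each station: (x + 126.3)² + (y + 185.7)² = 39.87²; (x − 182.3)² + (y + 105.7)² = 322.00²; (x − 47.7)² + (y + 54.8)² = 206.57².
Subtracting pairs of circle equations eliminates x²+y² and gives linear equations (the radical axes):
617.2 x + 160.0 y = -108124.78
348.0 x + 261.8 y = -86239.40
Solving the 2×2 system: x ≈ -137.0, y ≈ -147.3 km.
Check against DUG (with the unrounded x, y): √((x + 126.3)²+(y + 185.7)²) = 39.86 ≈ 39.87 km. ✓

x ≈ -137.0 km, y ≈ -147.3 km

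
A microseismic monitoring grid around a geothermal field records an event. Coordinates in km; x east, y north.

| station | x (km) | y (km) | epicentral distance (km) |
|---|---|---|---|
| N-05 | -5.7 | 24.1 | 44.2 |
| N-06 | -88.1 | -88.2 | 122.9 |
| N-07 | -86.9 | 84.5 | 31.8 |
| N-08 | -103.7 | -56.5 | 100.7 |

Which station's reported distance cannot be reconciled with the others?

Solve using three stations at a time. Using N-05, N-06, N-08 (subtract circle equations pairwise → linear system) gives (x, y) ≈ (-49.8, 28.6).
Distances from that point to each station vs reported:
  N-05: calculated 44.3 vs reported 44.2 → residual 0.1 km
  N-06: calculated 122.9 vs reported 122.9 → residual 0.0 km
  N-07: calculated 67.1 vs reported 31.8 → residual 35.3 km
  N-08: calculated 100.8 vs reported 100.7 → residual 0.1 km
N-05, N-06, N-08 are mutually consistent (residuals ≈ 0); N-07 is off by 35.3 km.

N-07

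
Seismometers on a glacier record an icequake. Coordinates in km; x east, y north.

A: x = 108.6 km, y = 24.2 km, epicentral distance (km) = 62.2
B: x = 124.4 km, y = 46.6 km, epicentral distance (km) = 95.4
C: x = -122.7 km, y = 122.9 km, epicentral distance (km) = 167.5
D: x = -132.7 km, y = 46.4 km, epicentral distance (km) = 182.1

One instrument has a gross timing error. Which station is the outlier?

Solve using three stations at a time. Using B, C, D (subtract circle equations pairwise → linear system) gives (x, y) ≈ (42.6, 95.7).
Distances from that point to each station vs reported:
  A: calculated 97.3 vs reported 62.2 → residual 35.1 km
  B: calculated 95.4 vs reported 95.4 → residual 0.0 km
  C: calculated 167.5 vs reported 167.5 → residual 0.0 km
  D: calculated 182.1 vs reported 182.1 → residual 0.0 km
B, C, D are mutually consistent (residuals ≈ 0); A is off by 35.1 km.

A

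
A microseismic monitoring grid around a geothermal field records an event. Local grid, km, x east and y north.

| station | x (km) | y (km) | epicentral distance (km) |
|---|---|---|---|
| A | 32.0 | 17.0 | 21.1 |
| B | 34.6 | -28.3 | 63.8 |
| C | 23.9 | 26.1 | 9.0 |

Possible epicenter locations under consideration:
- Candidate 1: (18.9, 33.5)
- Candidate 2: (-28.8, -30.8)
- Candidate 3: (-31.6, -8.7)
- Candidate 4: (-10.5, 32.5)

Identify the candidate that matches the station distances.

Candidate 1

For each candidate, compare |candidate − station| to the reported distance:
Candidate 1: residuals A 0.0, B 0.0, C 0.1 → max 0.1 km
Candidate 2: residuals A 56.2, B 0.4, C 68.6 → max 68.6 km
Candidate 3: residuals A 47.5, B 5.2, C 56.5 → max 56.5 km
Candidate 4: residuals A 24.1, B 11.9, C 26.0 → max 26.0 km
Only Candidate 1 has all residuals ≈ 0.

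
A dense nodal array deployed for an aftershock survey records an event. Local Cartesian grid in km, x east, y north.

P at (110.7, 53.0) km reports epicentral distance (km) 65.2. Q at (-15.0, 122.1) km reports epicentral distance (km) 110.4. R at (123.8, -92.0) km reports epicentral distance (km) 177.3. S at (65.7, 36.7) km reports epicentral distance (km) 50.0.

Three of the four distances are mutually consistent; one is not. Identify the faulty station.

Solve using three stations at a time. Using Q, R, S (subtract circle equations pairwise → linear system) gives (x, y) ≈ (87.7, 81.6).
Distances from that point to each station vs reported:
  P: calculated 36.7 vs reported 65.2 → residual 28.5 km
  Q: calculated 110.4 vs reported 110.4 → residual 0.0 km
  R: calculated 177.3 vs reported 177.3 → residual 0.0 km
  S: calculated 50.0 vs reported 50.0 → residual 0.0 km
Q, R, S are mutually consistent (residuals ≈ 0); P is off by 28.5 km.

P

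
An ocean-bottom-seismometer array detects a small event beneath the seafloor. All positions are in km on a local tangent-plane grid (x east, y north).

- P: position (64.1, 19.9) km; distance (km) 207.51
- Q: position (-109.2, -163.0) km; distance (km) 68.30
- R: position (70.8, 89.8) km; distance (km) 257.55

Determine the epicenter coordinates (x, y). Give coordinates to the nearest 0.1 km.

Circle about each station: (x − 64.1)² + (y − 19.9)² = 207.51²; (x + 109.2)² + (y + 163.0)² = 68.30²; (x − 70.8)² + (y − 89.8)² = 257.55².
Subtracting the P equation from the Q and R equations removes the quadratic terms:
-346.6 x − 365.8 y = 72384.33
13.4 x + 139.8 y = -14699.74
Solving the 2×2 system: x ≈ -108.9, y ≈ -94.7 km.

(-108.9, -94.7)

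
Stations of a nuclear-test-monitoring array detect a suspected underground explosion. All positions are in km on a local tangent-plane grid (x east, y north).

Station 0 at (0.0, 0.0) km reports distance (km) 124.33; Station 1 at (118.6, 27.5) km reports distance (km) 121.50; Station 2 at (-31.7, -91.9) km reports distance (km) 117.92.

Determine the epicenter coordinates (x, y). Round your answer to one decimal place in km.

(86.2, -89.6)

Circle about each station: x² + y² = 124.33²; (x − 118.6)² + (y − 27.5)² = 121.50²; (x + 31.7)² + (y + 91.9)² = 117.92².
Subtracting pairs of circle equations eliminates x²+y² and gives linear equations (the radical axes):
237.2 x + 55.0 y = 15517.91
-63.4 x − 183.8 y = 11003.32
Solving the 2×2 system: x ≈ 86.2, y ≈ -89.6 km.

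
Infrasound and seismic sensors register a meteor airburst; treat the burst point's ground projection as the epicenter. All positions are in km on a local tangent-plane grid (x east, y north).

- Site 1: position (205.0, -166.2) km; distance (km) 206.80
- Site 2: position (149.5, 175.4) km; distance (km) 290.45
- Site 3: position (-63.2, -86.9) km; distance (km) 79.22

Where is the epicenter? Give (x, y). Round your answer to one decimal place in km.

Circle about each station: (x − 205.0)² + (y + 166.2)² = 206.80²; (x − 149.5)² + (y − 175.4)² = 290.45²; (x + 63.2)² + (y + 86.9)² = 79.22².
Subtracting the Site 1 equation from the Site 2 and Site 3 equations removes the quadratic terms:
-111.0 x + 683.2 y = -58126.99
-536.4 x + 158.6 y = -21611.16
Solving the 2×2 system: x ≈ 15.9, y ≈ -82.5 km.

(15.9, -82.5)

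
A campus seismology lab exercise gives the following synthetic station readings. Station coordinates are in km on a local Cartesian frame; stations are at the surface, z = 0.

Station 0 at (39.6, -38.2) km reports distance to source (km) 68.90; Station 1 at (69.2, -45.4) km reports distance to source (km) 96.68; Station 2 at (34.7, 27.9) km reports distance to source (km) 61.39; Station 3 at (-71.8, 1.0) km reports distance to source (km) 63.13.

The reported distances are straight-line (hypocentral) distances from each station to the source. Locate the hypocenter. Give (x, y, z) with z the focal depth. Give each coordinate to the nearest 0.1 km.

x ≈ -13.5 km, y ≈ -1.5 km, depth ≈ 24.1 km

Each station gives a sphere (x−x_i)² + (y−y_i)² + z² = d_i² (stations at z=0).
Subtracting the Station 0 sphere from Station 1 and Station 2: z² cancels, leaving linear equations in x and y:
59.2 x − 14.4 y = -777.41
-9.8 x + 132.2 y = -66.42
Solving: x ≈ -13.498, y ≈ -1.503 km (keep extra digits for the depth step; rounded: -13.5, -1.5).
Then from the Station 0 sphere: z² = 68.90² − (x − 39.6)² − (y + 38.2)² with x = -13.498, y = -1.503, so z ≈ 24.107 ≈ 24.1 km.
Check against Station 3 (with the unrounded solution): distance 63.14 ≈ 63.13 km. ✓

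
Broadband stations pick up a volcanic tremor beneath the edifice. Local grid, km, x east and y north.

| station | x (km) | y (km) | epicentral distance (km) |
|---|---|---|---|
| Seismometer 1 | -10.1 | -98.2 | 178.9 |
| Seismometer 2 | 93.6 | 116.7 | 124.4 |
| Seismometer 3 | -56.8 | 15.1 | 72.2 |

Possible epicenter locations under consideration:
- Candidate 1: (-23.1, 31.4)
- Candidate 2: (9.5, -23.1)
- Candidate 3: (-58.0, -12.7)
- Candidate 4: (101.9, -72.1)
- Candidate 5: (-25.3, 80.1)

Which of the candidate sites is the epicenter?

Candidate 5

For each candidate, compare |candidate − station| to the reported distance:
Candidate 1: residuals Seismometer 1 48.6, Seismometer 2 20.2, Seismometer 3 34.8 → max 48.6 km
Candidate 2: residuals Seismometer 1 101.3, Seismometer 2 38.7, Seismometer 3 4.3 → max 101.3 km
Candidate 3: residuals Seismometer 1 80.9, Seismometer 2 74.9, Seismometer 3 44.4 → max 80.9 km
Candidate 4: residuals Seismometer 1 63.9, Seismometer 2 64.6, Seismometer 3 108.9 → max 108.9 km
Candidate 5: residuals Seismometer 1 0.0, Seismometer 2 0.0, Seismometer 3 0.0 → max 0.0 km
Only Candidate 5 has all residuals ≈ 0.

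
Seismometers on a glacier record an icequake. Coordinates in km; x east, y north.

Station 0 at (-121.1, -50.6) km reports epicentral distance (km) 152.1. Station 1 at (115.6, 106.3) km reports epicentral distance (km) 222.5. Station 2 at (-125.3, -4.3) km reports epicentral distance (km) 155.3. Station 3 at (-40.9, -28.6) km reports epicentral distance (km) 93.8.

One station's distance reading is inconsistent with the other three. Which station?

Solve using three stations at a time. Using Station 0, Station 1, Station 3 (subtract circle equations pairwise → linear system) gives (x, y) ≈ (24.0, -96.5).
Distances from that point to each station vs reported:
  Station 0: calculated 152.2 vs reported 152.1 → residual 0.1 km
  Station 1: calculated 222.6 vs reported 222.5 → residual 0.1 km
  Station 2: calculated 175.5 vs reported 155.3 → residual 20.2 km
  Station 3: calculated 94.0 vs reported 93.8 → residual 0.2 km
Station 0, Station 1, Station 3 are mutually consistent (residuals ≈ 0); Station 2 is off by 20.2 km.

Station 2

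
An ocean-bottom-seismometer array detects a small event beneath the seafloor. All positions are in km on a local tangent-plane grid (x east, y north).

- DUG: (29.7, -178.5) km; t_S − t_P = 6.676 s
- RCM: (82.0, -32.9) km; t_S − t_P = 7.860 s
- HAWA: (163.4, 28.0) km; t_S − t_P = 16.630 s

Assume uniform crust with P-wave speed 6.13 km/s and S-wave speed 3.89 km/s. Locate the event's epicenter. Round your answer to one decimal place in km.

x ≈ 55.3 km, y ≈ -112.2 km

Distance from S−P lag: d = Δt · v_P v_S / (v_P − v_S) = Δt · (6.13·3.89)/(6.13−3.89) ≈ 10.6454·Δt.
So d_DUG = 71.07, d_RCM = 83.67, d_HAWA = 177.03 km.
Circle about each station: (x − 29.7)² + (y + 178.5)² = 71.07²; (x − 82.0)² + (y + 32.9)² = 83.67²; (x − 163.4)² + (y − 28.0)² = 177.03².
Subtracting the DUG equation from the RCM and HAWA equations removes the quadratic terms:
104.6 x + 291.2 y = -26887.65
267.4 x + 413.0 y = -31549.46
Solving the 2×2 system: x ≈ 55.3, y ≈ -112.2 km.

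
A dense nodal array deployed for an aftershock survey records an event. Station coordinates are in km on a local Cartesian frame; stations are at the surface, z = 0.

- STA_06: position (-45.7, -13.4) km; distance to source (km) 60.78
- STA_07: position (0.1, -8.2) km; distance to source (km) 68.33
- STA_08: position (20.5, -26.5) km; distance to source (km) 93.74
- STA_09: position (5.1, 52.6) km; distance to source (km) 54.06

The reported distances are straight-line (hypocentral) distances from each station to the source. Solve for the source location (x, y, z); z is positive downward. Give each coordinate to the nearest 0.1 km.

(-39.2, 40.0, 28.3)

Each station gives a sphere (x−x_i)² + (y−y_i)² + z² = d_i² (stations at z=0).
Subtracting the STA_06 sphere from STA_07 and STA_08: z² cancels, leaving linear equations in x and y:
91.6 x + 10.4 y = -3175.58
132.4 x − 26.2 y = -6238.53
Solving: x ≈ -39.207, y ≈ 39.981 km (keep extra digits for the depth step; rounded: -39.2, 40.0).
Then from the STA_06 sphere: z² = 60.78² − (x + 45.7)² − (y + 13.4)² with x = -39.207, y = 39.981, so z ≈ 28.329 ≈ 28.3 km.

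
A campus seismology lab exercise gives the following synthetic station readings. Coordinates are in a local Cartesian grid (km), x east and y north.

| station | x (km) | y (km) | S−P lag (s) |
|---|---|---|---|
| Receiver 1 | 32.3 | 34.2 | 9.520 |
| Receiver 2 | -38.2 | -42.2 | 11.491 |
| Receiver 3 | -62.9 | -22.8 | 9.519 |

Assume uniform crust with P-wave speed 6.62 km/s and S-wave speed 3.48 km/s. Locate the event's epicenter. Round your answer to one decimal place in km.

x ≈ -37.1 km, y ≈ 42.1 km

Distance from S−P lag: d = Δt · v_P v_S / (v_P − v_S) = Δt · (6.62·3.48)/(6.62−3.48) ≈ 7.3368·Δt.
So d_Receiver 1 = 69.85, d_Receiver 2 = 84.31, d_Receiver 3 = 69.84 km.
Circle about each station: (x − 32.3)² + (y − 34.2)² = 69.85²; (x + 38.2)² + (y + 42.2)² = 84.31²; (x + 62.9)² + (y + 22.8)² = 69.84².
Subtracting pairs of circle equations eliminates x²+y² and gives linear equations (the radical axes):
-141.0 x − 152.8 y = -1202.00
-190.4 x − 114.0 y = 2264.72
Solving the 2×2 system: x ≈ -37.1, y ≈ 42.1 km.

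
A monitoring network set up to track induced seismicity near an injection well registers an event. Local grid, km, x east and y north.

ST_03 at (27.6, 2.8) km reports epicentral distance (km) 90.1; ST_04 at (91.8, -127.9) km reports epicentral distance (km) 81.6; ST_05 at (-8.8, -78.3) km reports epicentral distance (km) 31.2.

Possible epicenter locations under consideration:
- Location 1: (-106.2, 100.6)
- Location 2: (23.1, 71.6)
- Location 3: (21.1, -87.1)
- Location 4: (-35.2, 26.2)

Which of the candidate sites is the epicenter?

For each candidate, compare |candidate − station| to the reported distance:
Location 1: residuals ST_03 75.6, ST_04 220.8, ST_05 172.5 → max 220.8 km
Location 2: residuals ST_03 21.2, ST_04 129.4, ST_05 122.1 → max 129.4 km
Location 3: residuals ST_03 0.0, ST_04 0.0, ST_05 0.0 → max 0.0 km
Location 4: residuals ST_03 23.1, ST_04 118.1, ST_05 76.6 → max 118.1 km
Only Location 3 has all residuals ≈ 0.

Location 3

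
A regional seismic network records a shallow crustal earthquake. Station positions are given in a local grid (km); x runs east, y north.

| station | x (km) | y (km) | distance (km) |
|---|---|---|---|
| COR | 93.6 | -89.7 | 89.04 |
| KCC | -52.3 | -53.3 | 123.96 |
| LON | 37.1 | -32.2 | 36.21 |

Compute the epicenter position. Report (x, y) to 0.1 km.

x ≈ 62.4 km, y ≈ -6.3 km

Circle about each station: (x − 93.6)² + (y + 89.7)² = 89.04²; (x + 52.3)² + (y + 53.3)² = 123.96²; (x − 37.1)² + (y + 32.2)² = 36.21².
Subtracting pairs of circle equations eliminates x²+y² and gives linear equations (the radical axes):
-291.8 x + 72.8 y = -18668.83
-113.0 x + 115.0 y = -7776.84
Solving the 2×2 system: x ≈ 62.4, y ≈ -6.3 km.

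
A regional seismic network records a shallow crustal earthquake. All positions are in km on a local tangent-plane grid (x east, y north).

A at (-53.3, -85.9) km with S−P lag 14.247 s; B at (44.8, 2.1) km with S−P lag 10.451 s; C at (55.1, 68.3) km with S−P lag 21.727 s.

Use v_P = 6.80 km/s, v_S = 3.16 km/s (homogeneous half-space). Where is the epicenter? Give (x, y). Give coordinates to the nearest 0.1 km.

(25.5, -56.5)

Distance from S−P lag: d = Δt · v_P v_S / (v_P − v_S) = Δt · (6.80·3.16)/(6.80−3.16) ≈ 5.9033·Δt.
So d_A = 84.10, d_B = 61.70, d_C = 128.26 km.
Circle about each station: (x + 53.3)² + (y + 85.9)² = 84.10²; (x − 44.8)² + (y − 2.1)² = 61.70²; (x − 55.1)² + (y − 68.3)² = 128.26².
Subtracting the A equation from the B and C equations removes the quadratic terms:
196.2 x + 176.0 y = -4942.33
216.8 x + 308.4 y = -11896.62
Solving the 2×2 system: x ≈ 25.5, y ≈ -56.5 km.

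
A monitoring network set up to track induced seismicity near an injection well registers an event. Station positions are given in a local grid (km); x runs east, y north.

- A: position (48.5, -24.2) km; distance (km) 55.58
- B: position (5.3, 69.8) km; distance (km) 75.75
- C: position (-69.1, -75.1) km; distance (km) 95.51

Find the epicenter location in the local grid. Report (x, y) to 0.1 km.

Circle about each station: (x − 48.5)² + (y + 24.2)² = 55.58²; (x − 5.3)² + (y − 69.8)² = 75.75²; (x + 69.1)² + (y + 75.1)² = 95.51².
Subtracting the A equation from the B and C equations removes the quadratic terms:
-86.4 x + 188.0 y = -686.69
-235.2 x − 101.8 y = 1443.91
Solving the 2×2 system: x ≈ -3.8, y ≈ -5.4 km.

-3.8 km east, -5.4 km north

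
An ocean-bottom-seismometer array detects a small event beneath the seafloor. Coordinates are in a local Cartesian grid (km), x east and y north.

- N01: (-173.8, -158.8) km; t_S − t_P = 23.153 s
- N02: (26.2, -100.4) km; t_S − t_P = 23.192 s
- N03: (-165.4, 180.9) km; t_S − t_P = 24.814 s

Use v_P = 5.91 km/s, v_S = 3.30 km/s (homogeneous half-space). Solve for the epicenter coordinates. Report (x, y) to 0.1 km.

x ≈ -112.8 km, y ≈ 3.1 km

Distance from S−P lag: d = Δt · v_P v_S / (v_P − v_S) = Δt · (5.91·3.30)/(5.91−3.30) ≈ 7.4724·Δt.
So d_N01 = 173.01, d_N02 = 173.30, d_N03 = 185.42 km.
Circle about each station: (x + 173.8)² + (y + 158.8)² = 173.01²; (x − 26.2)² + (y + 100.4)² = 173.30²; (x + 165.4)² + (y − 180.9)² = 185.42².
Subtracting pairs of circle equations eliminates x²+y² and gives linear equations (the radical axes):
400.0 x + 116.8 y = -44757.71
16.8 x + 679.4 y = 209.97
Solving the 2×2 system: x ≈ -112.8, y ≈ 3.1 km.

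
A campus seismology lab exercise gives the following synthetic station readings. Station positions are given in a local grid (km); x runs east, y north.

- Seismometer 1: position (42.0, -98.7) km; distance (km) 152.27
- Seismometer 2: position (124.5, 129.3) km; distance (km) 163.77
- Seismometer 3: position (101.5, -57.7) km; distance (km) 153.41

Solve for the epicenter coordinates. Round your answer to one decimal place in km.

x ≈ -14.5 km, y ≈ 42.7 km

Circle about each station: (x − 42.0)² + (y + 98.7)² = 152.27²; (x − 124.5)² + (y − 129.3)² = 163.77²; (x − 101.5)² + (y + 57.7)² = 153.41².
Subtracting pairs of circle equations eliminates x²+y² and gives linear equations (the radical axes):
165.0 x + 456.0 y = 17078.59
119.0 x + 82.0 y = 1777.37
Solving the 2×2 system: x ≈ -14.5, y ≈ 42.7 km.
Check against Seismometer 1 (with the unrounded x, y): √((x − 42.0)²+(y + 98.7)²) = 152.26 ≈ 152.27 km. ✓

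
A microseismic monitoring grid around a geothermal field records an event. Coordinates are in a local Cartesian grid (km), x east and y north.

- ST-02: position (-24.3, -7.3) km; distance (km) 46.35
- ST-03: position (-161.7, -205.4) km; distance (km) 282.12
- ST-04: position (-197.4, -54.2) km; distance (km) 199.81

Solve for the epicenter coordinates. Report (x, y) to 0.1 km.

Circle about each station: (x + 24.3)² + (y + 7.3)² = 46.35²; (x + 161.7)² + (y + 205.4)² = 282.12²; (x + 197.4)² + (y + 54.2)² = 199.81².
Subtracting the ST-02 equation from the ST-03 and ST-04 equations removes the quadratic terms:
-274.8 x − 396.2 y = -9751.10
-346.2 x − 93.8 y = 3484.91
Solving the 2×2 system: x ≈ -20.6, y ≈ 38.9 km.

-20.6 km east, 38.9 km north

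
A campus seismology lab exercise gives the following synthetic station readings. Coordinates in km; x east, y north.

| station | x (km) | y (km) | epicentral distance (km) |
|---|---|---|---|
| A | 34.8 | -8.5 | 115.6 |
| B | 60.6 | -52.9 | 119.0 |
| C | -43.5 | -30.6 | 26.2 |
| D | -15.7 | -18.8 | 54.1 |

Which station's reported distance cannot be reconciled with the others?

A

Solve using three stations at a time. Using B, C, D (subtract circle equations pairwise → linear system) gives (x, y) ≈ (-58.3, -51.9).
Distances from that point to each station vs reported:
  A: calculated 102.8 vs reported 115.6 → residual 12.8 km
  B: calculated 118.9 vs reported 119.0 → residual 0.1 km
  C: calculated 26.0 vs reported 26.2 → residual 0.2 km
  D: calculated 54.0 vs reported 54.1 → residual 0.1 km
B, C, D are mutually consistent (residuals ≈ 0); A is off by 12.8 km.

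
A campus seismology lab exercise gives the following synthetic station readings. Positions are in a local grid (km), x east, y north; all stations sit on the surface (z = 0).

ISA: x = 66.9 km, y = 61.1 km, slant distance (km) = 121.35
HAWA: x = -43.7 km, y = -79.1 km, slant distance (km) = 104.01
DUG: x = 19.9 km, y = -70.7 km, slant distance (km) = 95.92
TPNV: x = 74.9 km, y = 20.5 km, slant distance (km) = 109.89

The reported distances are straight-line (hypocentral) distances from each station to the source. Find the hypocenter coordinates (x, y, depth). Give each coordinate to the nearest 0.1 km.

Each station gives a sphere (x−x_i)² + (y−y_i)² + z² = d_i² (stations at z=0).
Subtracting the ISA sphere from HAWA and DUG: z² cancels, leaving linear equations in x and y:
-221.2 x − 280.4 y = 3865.42
-94.0 x − 263.6 y = 2710.86
Solving: x ≈ -8.100, y ≈ -7.396 km (keep extra digits for the depth step; rounded: -8.1, -7.4).
Then from the ISA sphere: z² = 121.35² − (x − 66.9)² − (y − 61.1)² with x = -8.100, y = -7.396, so z ≈ 66.401 ≈ 66.4 km.

x ≈ -8.1 km, y ≈ -7.4 km, depth ≈ 66.4 km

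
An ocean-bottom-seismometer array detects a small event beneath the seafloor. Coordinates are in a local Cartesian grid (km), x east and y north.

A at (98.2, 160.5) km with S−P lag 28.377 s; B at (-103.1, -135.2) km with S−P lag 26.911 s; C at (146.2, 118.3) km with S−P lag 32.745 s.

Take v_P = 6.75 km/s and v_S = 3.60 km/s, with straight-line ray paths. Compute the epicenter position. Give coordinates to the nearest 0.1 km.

Distance from S−P lag: d = Δt · v_P v_S / (v_P − v_S) = Δt · (6.75·3.60)/(6.75−3.60) ≈ 7.7143·Δt.
So d_A = 218.91, d_B = 207.60, d_C = 252.60 km.
Circle about each station: (x − 98.2)² + (y − 160.5)² = 218.91²; (x + 103.1)² + (y + 135.2)² = 207.60²; (x − 146.2)² + (y − 118.3)² = 252.60².
Subtracting the A equation from the B and C equations removes the quadratic terms:
-402.6 x − 591.4 y = -1671.01
96.0 x − 84.4 y = -15919.33
Solving the 2×2 system: x ≈ -102.2, y ≈ 72.4 km.
Check against A (with the unrounded x, y): √((x − 98.2)²+(y − 160.5)²) = 218.90 ≈ 218.91 km. ✓

x ≈ -102.2 km, y ≈ 72.4 km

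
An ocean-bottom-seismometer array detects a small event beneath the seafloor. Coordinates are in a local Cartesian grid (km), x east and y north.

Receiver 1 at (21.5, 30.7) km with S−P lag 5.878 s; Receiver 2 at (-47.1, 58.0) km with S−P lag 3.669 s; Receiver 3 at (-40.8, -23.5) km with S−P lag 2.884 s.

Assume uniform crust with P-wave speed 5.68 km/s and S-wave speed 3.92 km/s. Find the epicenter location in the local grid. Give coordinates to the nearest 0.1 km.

Distance from S−P lag: d = Δt · v_P v_S / (v_P − v_S) = Δt · (5.68·3.92)/(5.68−3.92) ≈ 12.6509·Δt.
So d_Receiver 1 = 74.36, d_Receiver 2 = 46.42, d_Receiver 3 = 36.49 km.
Circle about each station: (x − 21.5)² + (y − 30.7)² = 74.36²; (x + 47.1)² + (y − 58.0)² = 46.42²; (x + 40.8)² + (y + 23.5)² = 36.49².
Subtracting the Receiver 1 equation from the Receiver 2 and Receiver 3 equations removes the quadratic terms:
-137.2 x + 54.6 y = 7552.26
-124.6 x − 108.4 y = 5010.04
Solving the 2×2 system: x ≈ -50.4, y ≈ 11.7 km.

(-50.4, 11.7)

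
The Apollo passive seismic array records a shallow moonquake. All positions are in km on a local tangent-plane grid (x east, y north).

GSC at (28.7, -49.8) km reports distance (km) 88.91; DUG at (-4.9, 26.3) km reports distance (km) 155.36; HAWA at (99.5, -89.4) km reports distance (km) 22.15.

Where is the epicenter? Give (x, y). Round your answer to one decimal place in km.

Circle about each station: (x − 28.7)² + (y + 49.8)² = 88.91²; (x + 4.9)² + (y − 26.3)² = 155.36²; (x − 99.5)² + (y + 89.4)² = 22.15².
Subtracting the GSC equation from the DUG and HAWA equations removes the quadratic terms:
-67.2 x + 152.2 y = -18819.77
141.6 x − 79.2 y = 22003.25
Solving the 2×2 system: x ≈ 114.5, y ≈ -73.1 km.

(114.5, -73.1)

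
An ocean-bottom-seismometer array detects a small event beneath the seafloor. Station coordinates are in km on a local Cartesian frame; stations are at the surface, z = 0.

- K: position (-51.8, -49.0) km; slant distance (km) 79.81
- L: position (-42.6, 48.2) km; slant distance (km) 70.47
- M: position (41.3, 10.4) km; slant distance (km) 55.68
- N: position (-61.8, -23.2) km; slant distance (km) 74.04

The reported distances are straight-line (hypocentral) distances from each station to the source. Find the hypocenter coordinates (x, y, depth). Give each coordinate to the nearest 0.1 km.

(-1.6, 2.5, 34.6)

Each station gives a sphere (x−x_i)² + (y−y_i)² + z² = d_i² (stations at z=0).
Subtracting the K sphere from L and M: z² cancels, leaving linear equations in x and y:
18.4 x + 194.4 y = 457.38
186.2 x + 118.8 y = -1.02
Solving: x ≈ -1.603, y ≈ 2.505 km (keep extra digits for the depth step; rounded: -1.6, 2.5).
Then from the K sphere: z² = 79.81² − (x + 51.8)² − (y + 49.0)² with x = -1.603, y = 2.505, so z ≈ 34.600 ≈ 34.6 km.
Check against N (with the unrounded solution): distance 74.04 ≈ 74.04 km. ✓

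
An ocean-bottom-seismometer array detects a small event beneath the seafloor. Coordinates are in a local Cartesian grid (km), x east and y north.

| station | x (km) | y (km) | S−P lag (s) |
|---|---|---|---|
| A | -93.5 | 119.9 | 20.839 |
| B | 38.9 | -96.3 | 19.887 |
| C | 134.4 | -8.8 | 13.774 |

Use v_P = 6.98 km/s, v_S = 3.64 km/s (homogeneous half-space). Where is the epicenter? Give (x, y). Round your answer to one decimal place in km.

Distance from S−P lag: d = Δt · v_P v_S / (v_P − v_S) = Δt · (6.98·3.64)/(6.98−3.64) ≈ 7.6069·Δt.
So d_A = 158.52, d_B = 151.28, d_C = 104.78 km.
Circle about each station: (x + 93.5)² + (y − 119.9)² = 158.52²; (x − 38.9)² + (y + 96.3)² = 151.28²; (x − 134.4)² + (y + 8.8)² = 104.78².
Subtracting pairs of circle equations eliminates x²+y² and gives linear equations (the radical axes):
264.8 x − 432.4 y = -10088.41
455.8 x − 257.4 y = 9172.28
Solving the 2×2 system: x ≈ 50.9, y ≈ 54.5 km.

50.9 km east, 54.5 km north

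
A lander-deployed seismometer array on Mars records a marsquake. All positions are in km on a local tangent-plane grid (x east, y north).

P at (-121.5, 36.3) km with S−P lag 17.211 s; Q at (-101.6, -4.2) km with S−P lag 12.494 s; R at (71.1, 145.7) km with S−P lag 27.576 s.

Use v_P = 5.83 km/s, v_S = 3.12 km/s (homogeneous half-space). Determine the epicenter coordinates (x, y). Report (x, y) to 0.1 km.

Distance from S−P lag: d = Δt · v_P v_S / (v_P − v_S) = Δt · (5.83·3.12)/(5.83−3.12) ≈ 6.7120·Δt.
So d_P = 115.52, d_Q = 83.86, d_R = 185.09 km.
Circle about each station: (x + 121.5)² + (y − 36.3)² = 115.52²; (x + 101.6)² + (y + 4.2)² = 83.86²; (x − 71.1)² + (y − 145.7)² = 185.09².
Subtracting the P equation from the Q and R equations removes the quadratic terms:
39.8 x − 81.0 y = 572.63
385.2 x + 218.8 y = -10709.68
Solving the 2×2 system: x ≈ -18.6, y ≈ -16.2 km.
Check against P (with the unrounded x, y): √((x + 121.5)²+(y − 36.3)²) = 115.53 ≈ 115.52 km. ✓

(-18.6, -16.2)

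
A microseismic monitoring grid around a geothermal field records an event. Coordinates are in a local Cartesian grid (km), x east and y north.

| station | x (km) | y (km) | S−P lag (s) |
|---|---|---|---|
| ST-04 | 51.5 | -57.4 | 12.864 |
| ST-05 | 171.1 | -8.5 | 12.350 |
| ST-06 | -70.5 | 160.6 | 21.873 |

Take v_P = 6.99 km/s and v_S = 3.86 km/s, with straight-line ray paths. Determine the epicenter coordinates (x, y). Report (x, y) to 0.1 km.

Distance from S−P lag: d = Δt · v_P v_S / (v_P − v_S) = Δt · (6.99·3.86)/(6.99−3.86) ≈ 8.6203·Δt.
So d_ST-04 = 110.89, d_ST-05 = 106.46, d_ST-06 = 188.55 km.
Circle about each station: (x − 51.5)² + (y + 57.4)² = 110.89²; (x − 171.1)² + (y + 8.5)² = 106.46²; (x + 70.5)² + (y − 160.6)² = 188.55².
Subtracting the ST-04 equation from the ST-05 and ST-06 equations removes the quadratic terms:
239.2 x + 97.8 y = 24363.31
-244.0 x + 436.0 y = 1561.09
Solving the 2×2 system: x ≈ 81.7, y ≈ 49.3 km.
Check against ST-04 (with the unrounded x, y): √((x − 51.5)²+(y + 57.4)²) = 110.89 ≈ 110.89 km. ✓

81.7 km east, 49.3 km north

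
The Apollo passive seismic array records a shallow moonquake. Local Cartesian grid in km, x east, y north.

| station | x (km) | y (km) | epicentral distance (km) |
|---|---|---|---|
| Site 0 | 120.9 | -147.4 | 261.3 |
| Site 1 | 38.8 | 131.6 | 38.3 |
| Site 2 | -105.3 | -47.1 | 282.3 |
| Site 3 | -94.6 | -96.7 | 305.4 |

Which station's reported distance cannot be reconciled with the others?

Site 1

Solve using three stations at a time. Using Site 0, Site 2, Site 3 (subtract circle equations pairwise → linear system) gives (x, y) ≈ (126.6, 113.8).
Distances from that point to each station vs reported:
  Site 0: calculated 261.3 vs reported 261.3 → residual 0.0 km
  Site 1: calculated 89.6 vs reported 38.3 → residual 51.3 km
  Site 2: calculated 282.3 vs reported 282.3 → residual 0.0 km
  Site 3: calculated 305.4 vs reported 305.4 → residual 0.0 km
Site 0, Site 2, Site 3 are mutually consistent (residuals ≈ 0); Site 1 is off by 51.3 km.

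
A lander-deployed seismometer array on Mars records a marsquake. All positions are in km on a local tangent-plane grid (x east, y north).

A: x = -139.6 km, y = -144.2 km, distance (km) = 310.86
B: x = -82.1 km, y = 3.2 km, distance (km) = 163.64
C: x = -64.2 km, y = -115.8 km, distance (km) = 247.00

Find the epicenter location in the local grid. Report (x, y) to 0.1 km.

Circle about each station: (x + 139.6)² + (y + 144.2)² = 310.86²; (x + 82.1)² + (y − 3.2)² = 163.64²; (x + 64.2)² + (y + 115.8)² = 247.00².
Subtracting the A equation from the B and C equations removes the quadratic terms:
115.0 x + 294.8 y = 36324.74
150.8 x + 56.8 y = 12874.42
Solving the 2×2 system: x ≈ 45.7, y ≈ 105.4 km.

(45.7, 105.4)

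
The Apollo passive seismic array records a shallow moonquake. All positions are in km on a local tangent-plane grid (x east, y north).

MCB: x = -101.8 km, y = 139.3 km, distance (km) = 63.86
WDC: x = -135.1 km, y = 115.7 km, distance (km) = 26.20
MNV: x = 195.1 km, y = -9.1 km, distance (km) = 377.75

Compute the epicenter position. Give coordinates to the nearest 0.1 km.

Circle about each station: (x + 101.8)² + (y − 139.3)² = 63.86²; (x + 135.1)² + (y − 115.7)² = 26.20²; (x − 195.1)² + (y + 9.1)² = 377.75².
Subtracting pairs of circle equations eliminates x²+y² and gives linear equations (the radical axes):
-66.6 x − 47.2 y = 5262.43
593.8 x − 296.8 y = -130237.87
Solving the 2×2 system: x ≈ -161.3, y ≈ 116.1 km.

x ≈ -161.3 km, y ≈ 116.1 km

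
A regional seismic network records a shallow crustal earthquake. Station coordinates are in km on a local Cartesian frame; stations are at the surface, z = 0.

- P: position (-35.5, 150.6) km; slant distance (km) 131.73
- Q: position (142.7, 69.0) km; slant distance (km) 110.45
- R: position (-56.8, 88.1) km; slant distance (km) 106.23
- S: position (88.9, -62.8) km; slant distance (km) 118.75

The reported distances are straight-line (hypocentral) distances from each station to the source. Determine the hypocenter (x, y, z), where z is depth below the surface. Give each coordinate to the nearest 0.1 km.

(37.2, 42.4, 19.0)

Each station gives a sphere (x−x_i)² + (y−y_i)² + z² = d_i² (stations at z=0).
Subtracting the P sphere from Q and R: z² cancels, leaving linear equations in x and y:
356.4 x − 163.2 y = 6337.27
-42.6 x − 125.0 y = -6884.78
Solving: x ≈ 37.197, y ≈ 42.401 km (keep extra digits for the depth step; rounded: 37.2, 42.4).
Then from the P sphere: z² = 131.73² − (x + 35.5)² − (y − 150.6)² with x = 37.197, y = 42.401, so z ≈ 18.998 ≈ 19.0 km.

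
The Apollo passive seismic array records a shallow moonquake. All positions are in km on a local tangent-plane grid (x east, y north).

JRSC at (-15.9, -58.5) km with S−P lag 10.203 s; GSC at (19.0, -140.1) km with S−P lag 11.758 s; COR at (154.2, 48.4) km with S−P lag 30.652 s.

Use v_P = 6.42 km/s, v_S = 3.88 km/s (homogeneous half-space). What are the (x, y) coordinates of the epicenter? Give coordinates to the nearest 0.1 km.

(-94.6, -120.3)

Distance from S−P lag: d = Δt · v_P v_S / (v_P − v_S) = Δt · (6.42·3.88)/(6.42−3.88) ≈ 9.8069·Δt.
So d_JRSC = 100.06, d_GSC = 115.31, d_COR = 300.60 km.
Circle about each station: (x + 15.9)² + (y + 58.5)² = 100.06²; (x − 19.0)² + (y + 140.1)² = 115.31²; (x − 154.2)² + (y − 48.4)² = 300.60².
Subtracting the JRSC equation from the GSC and COR equations removes the quadratic terms:
69.8 x − 163.2 y = 13029.56
340.2 x + 213.8 y = -57903.22
Solving the 2×2 system: x ≈ -94.6, y ≈ -120.3 km.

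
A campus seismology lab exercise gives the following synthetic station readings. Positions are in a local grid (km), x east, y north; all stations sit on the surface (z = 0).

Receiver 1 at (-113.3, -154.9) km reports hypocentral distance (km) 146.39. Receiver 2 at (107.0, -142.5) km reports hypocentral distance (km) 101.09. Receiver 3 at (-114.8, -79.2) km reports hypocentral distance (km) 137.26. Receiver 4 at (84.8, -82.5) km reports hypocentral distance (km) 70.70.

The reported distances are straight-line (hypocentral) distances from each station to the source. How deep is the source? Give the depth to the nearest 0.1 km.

22.4 km

Each station gives a sphere (x−x_i)² + (y−y_i)² + z² = d_i² (stations at z=0).
Subtracting the Receiver 1 sphere from Receiver 2 and Receiver 3: z² cancels, leaving linear equations in x and y:
440.6 x + 24.8 y = 6135.19
-3.0 x + 151.4 y = -14789.50
Solving: x ≈ 19.401, y ≈ -97.300 km (keep extra digits for the depth step; rounded: 19.4, -97.3).
Then from the Receiver 1 sphere: z² = 146.39² − (x + 113.3)² − (y + 154.9)² with x = 19.401, y = -97.300, so z ≈ 22.421 ≈ 22.4 km.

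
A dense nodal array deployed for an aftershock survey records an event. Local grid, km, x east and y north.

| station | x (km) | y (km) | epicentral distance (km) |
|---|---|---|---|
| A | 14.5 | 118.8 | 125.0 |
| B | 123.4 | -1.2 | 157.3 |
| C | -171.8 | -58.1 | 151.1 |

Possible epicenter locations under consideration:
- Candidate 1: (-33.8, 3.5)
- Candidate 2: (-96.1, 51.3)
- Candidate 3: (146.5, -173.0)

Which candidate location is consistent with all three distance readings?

For each candidate, compare |candidate − station| to the reported distance:
Candidate 1: residuals A 0.0, B 0.0, C 0.0 → max 0.0 km
Candidate 2: residuals A 4.6, B 68.4, C 18.1 → max 68.4 km
Candidate 3: residuals A 195.3, B 16.0, C 187.3 → max 195.3 km
Only Candidate 1 has all residuals ≈ 0.

Candidate 1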